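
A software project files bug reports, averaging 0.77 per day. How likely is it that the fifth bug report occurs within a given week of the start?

0.6251

Over the interval, μ = 0.77 × 7 = 5.39 (a week = 7 days).
The fifth arrival falls in the interval iff at least 5 events occur there: P(S_5 ≤ t) = P(N ≥ 5) = 1 − P(N ≤ 4) ≈ 0.6251.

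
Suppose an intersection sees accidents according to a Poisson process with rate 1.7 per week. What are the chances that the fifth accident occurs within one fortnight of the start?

0.2558

Over the interval, μ = 1.7 × 2 = 3.4 (a fortnight = 2 weeks).
The fifth arrival falls in the interval iff at least 5 events occur there: P(S_5 ≤ t) = P(N ≥ 5) = 1 − P(N ≤ 4) ≈ 0.2558.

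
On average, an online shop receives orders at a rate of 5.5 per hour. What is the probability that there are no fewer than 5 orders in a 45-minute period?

Over the interval, μ = 5.5 × 0.75 = 4.125 (a 45-minute period = 0.75 hours).
P(N ≥ 5) = 1 − P(N ≤ 4) = 1 − Σ_{j=0}^{4} e^(−μ) μ^j/j! ≈ 0.3956.

0.3956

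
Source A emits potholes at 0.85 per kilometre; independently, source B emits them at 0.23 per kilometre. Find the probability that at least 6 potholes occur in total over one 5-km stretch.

Independent Poisson processes superpose: combined rate λ = 0.85 + 0.23 = 1.08 per kilometre.
Over the interval, μ = 1.08 × 5 = 5.4 (a 5-km stretch = 5 kilometres).
P(N ≥ 6) = 1 − P(N ≤ 5) ≈ 0.4539.

0.4539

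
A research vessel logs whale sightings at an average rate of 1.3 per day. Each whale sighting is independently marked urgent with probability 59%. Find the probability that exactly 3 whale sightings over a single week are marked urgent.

Thinning: the whale sightings that are marked urgent themselves form a Poisson process with rate 0.59 × 1.3 = 0.767 per day.
Over the interval, μ = 0.767 × 7 = 5.369 (a week = 7 days).
P(N = 3) = e^(−5.369) · 5.369^3/3! ≈ 0.1202.

0.1202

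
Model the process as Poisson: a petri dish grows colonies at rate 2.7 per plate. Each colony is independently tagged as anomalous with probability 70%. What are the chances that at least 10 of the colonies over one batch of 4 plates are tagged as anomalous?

Thinning: the colonies that are tagged as anomalous themselves form a Poisson process with rate 0.7 × 2.7 = 1.89 per plate.
Over the interval, μ = 1.89 × 4 = 7.56 (a batch of 4 plates = 4 plates).
P(N ≥ 10) = 1 − P(N ≤ 9) ≈ 0.2305.

0.2305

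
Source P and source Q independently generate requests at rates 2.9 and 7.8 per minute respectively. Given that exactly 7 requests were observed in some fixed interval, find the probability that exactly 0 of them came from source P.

0.1094

Given the total, each event is independently from source P with probability p = λ_P/(λ_P+λ_Q) = 2.9/10.7 ≈ 0.2710.
So K ~ Binomial(7, 2.9/10.7): P(K = 0) = C(7,0) · (2.9/10.7)^0 · (7.8/10.7)^7 ≈ 0.1094.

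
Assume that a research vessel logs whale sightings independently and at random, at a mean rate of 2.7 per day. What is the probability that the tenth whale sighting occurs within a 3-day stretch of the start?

0.2959

Over the interval, μ = 2.7 × 3 = 8.1 (a 3-day stretch = 3 days).
The tenth arrival falls in the interval iff at least 10 events occur there: P(S_10 ≤ t) = P(N ≥ 10) = 1 − P(N ≤ 9) ≈ 0.2959.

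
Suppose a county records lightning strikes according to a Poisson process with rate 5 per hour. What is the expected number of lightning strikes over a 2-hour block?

10

E[N] = λt = 5 × 2 = 10 (a 2-hour block = 2 hours).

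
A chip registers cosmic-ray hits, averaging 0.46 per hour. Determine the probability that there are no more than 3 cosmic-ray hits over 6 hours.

Over the interval, μ = 0.46 × 6 = 2.76 (6 hours).
P(N ≤ 3) = Σ_{j=0}^{3} e^(−μ) μ^j/j! ≈ 0.7008.

0.7008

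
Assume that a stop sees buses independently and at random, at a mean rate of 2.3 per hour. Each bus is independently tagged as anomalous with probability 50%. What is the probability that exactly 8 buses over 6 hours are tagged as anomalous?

Thinning: the buses that are tagged as anomalous themselves form a Poisson process with rate 0.5 × 2.3 = 1.15 per hour.
Over the interval, μ = 1.15 × 6 = 6.9 (6 hours).
P(N = 8) = e^(−6.9) · 6.9^8/8! ≈ 0.1284.

0.1284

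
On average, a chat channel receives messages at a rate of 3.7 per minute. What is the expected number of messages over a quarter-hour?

E[N] = λt = 3.7 × 15 = 55.5 (a quarter-hour = 15 minutes).

55.5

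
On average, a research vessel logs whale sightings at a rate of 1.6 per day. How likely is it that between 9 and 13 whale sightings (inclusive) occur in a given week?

0.5477

Over the interval, μ = 1.6 × 7 = 11.2 (a week = 7 days).
P(9 ≤ N ≤ 13) = Σ_{j=9}^{13} e^(−11.2) · 11.2^j/j! ≈ 0.5477.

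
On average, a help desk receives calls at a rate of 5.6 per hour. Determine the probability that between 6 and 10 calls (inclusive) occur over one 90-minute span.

0.6170

Over the interval, μ = 5.6 × 1.5 = 8.4 (a 90-minute span = 1.5 hours).
P(6 ≤ N ≤ 10) = Σ_{j=6}^{10} e^(−8.4) · 8.4^j/j! ≈ 0.6170.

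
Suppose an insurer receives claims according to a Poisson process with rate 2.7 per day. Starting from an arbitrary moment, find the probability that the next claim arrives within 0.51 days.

Inter-arrival times are exponential with rate λ = 2.7 per day.
P(T ≤ 0.51) = 1 − e^(−λt) = 1 − e^(−2.7 × 0.51) = 1 − e^(−1.377) ≈ 0.7477.

0.7477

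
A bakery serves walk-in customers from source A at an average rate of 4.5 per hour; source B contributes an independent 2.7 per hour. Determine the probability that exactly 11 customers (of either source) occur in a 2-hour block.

0.0771

Independent Poisson processes superpose: combined rate λ = 4.5 + 2.7 = 7.2 per hour.
Over the interval, μ = 7.2 × 2 = 14.4 (a 2-hour block = 2 hours).
P(N = 11) = e^(−14.4) · 14.4^11/11! ≈ 0.0771.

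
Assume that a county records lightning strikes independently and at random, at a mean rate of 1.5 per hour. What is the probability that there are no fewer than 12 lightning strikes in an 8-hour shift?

Over the interval, μ = 1.5 × 8 = 12 (an 8-hour shift = 8 hours).
P(N ≥ 12) = 1 − P(N ≤ 11) = 1 − Σ_{j=0}^{11} e^(−μ) μ^j/j! ≈ 0.5384.

0.5384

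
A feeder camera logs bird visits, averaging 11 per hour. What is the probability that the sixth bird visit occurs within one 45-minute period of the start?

Over the interval, μ = 11 × 0.75 = 8.25 (a 45-minute period = 0.75 hours).
The sixth arrival falls in the interval iff at least 6 events occur there: P(S_6 ≤ t) = P(N ≥ 6) = 1 − P(N ≤ 5) ≈ 0.8306.

0.8306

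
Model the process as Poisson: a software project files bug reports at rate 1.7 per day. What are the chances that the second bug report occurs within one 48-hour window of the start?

0.8532

Over the interval, μ = 1.7 × 2 = 3.4 (a 48-hour window = 2 days).
The second arrival falls in the interval iff at least 2 events occur there: P(S_2 ≤ t) = P(N ≥ 2) = 1 − P(N ≤ 1) ≈ 0.8532.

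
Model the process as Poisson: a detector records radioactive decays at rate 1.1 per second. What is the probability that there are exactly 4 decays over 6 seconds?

Over the interval, μ = 1.1 × 6 = 6.6 (6 seconds).
P(N = 4) = e^(−μ) μ^4/4! = e^(−6.6) · 6.6^4/24 ≈ 0.1076.

0.1076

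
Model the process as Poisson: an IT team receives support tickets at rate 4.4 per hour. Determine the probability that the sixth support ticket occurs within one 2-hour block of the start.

Over the interval, μ = 4.4 × 2 = 8.8 (a 2-hour block = 2 hours).
The sixth arrival falls in the interval iff at least 6 events occur there: P(S_6 ≤ t) = P(N ≥ 6) = 1 − P(N ≤ 5) ≈ 0.8716.

0.8716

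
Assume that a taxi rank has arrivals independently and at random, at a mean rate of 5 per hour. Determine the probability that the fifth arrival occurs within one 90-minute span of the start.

0.8679

Over the interval, μ = 5 × 1.5 = 7.5 (a 90-minute span = 1.5 hours).
The fifth arrival falls in the interval iff at least 5 events occur there: P(S_5 ≤ t) = P(N ≥ 5) = 1 − P(N ≤ 4) ≈ 0.8679.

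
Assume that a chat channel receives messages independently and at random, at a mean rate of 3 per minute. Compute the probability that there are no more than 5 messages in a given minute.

0.9161

With mean μ = 3 per minute,
P(N ≤ 5) = Σ_{j=0}^{5} e^(−μ) μ^j/j! ≈ 0.9161.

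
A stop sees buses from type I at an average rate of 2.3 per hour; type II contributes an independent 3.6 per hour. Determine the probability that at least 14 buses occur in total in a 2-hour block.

0.2975

Independent Poisson processes superpose: combined rate λ = 2.3 + 3.6 = 5.9 per hour.
Over the interval, μ = 5.9 × 2 = 11.8 (a 2-hour block = 2 hours).
P(N ≥ 14) = 1 − P(N ≤ 13) ≈ 0.2975.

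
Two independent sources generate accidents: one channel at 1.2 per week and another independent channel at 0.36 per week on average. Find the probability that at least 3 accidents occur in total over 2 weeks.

0.6032

Independent Poisson processes superpose: combined rate λ = 1.2 + 0.36 = 1.56 per week.
Over the interval, μ = 1.56 × 2 = 3.12 (2 weeks).
P(N ≥ 3) = 1 − P(N ≤ 2) ≈ 0.6032.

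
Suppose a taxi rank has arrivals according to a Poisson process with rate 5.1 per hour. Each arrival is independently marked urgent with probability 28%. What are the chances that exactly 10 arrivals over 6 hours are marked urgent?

Thinning: the arrivals that are marked urgent themselves form a Poisson process with rate 0.28 × 5.1 = 1.428 per hour.
Over the interval, μ = 1.428 × 6 = 8.568 (6 hours).
P(N = 10) = e^(−8.568) · 8.568^10/10! ≈ 0.1117.

0.1117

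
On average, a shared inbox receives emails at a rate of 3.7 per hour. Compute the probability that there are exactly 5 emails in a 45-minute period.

Over the interval, μ = 3.7 × 0.75 = 2.775 (a 45-minute period = 0.75 hours).
P(N = 5) = e^(−μ) μ^5/5! = e^(−2.775) · 2.775^5/120 ≈ 0.0855.

0.0855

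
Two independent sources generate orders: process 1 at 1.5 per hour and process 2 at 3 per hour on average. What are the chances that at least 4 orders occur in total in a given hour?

0.6577

Independent Poisson processes superpose: combined rate λ = 1.5 + 3 = 4.5 per hour.
So μ = 4.5.
P(N ≥ 4) = 1 − P(N ≤ 3) ≈ 0.6577.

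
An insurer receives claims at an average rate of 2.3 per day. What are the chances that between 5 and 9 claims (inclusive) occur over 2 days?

Over the interval, μ = 2.3 × 2 = 4.6 (2 days).
P(5 ≤ N ≤ 9) = Σ_{j=5}^{9} e^(−4.6) · 4.6^j/j! ≈ 0.4672.

0.4672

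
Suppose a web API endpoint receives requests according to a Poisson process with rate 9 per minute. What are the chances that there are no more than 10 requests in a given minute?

0.7060

With mean μ = 9 per minute,
P(N ≤ 10) = Σ_{j=0}^{10} e^(−μ) μ^j/j! ≈ 0.7060.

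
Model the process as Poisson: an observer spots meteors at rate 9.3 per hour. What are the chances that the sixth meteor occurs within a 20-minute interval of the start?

Over the interval, μ = 9.3 × 1/3 = 3.1 (a 20-minute interval = 1/3 hours).
The sixth arrival falls in the interval iff at least 6 events occur there: P(S_6 ≤ t) = P(N ≥ 6) = 1 − P(N ≤ 5) ≈ 0.0943.

0.0943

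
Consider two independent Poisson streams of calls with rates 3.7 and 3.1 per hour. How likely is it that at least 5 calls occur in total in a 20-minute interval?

Independent Poisson processes superpose: combined rate λ = 3.7 + 3.1 = 6.8 per hour.
Over the interval, μ = 6.8 × 1/3 ≈ 2.26667 (a 20-minute interval = 1/3 hours).
P(N ≥ 5) = 1 − P(N ≤ 4) ≈ 0.0799.

0.0799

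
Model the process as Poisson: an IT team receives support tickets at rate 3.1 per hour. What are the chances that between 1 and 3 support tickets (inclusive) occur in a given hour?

With mean μ = 3.1 per hour,
P(1 ≤ N ≤ 3) = Σ_{j=1}^{3} e^(−3.1) · 3.1^j/j! ≈ 0.5798.

0.5798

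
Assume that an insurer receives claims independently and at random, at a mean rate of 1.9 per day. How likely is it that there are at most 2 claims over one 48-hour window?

0.2689

Over the interval, μ = 1.9 × 2 = 3.8 (a 48-hour window = 2 days).
P(N ≤ 2) = Σ_{j=0}^{2} e^(−μ) μ^j/j! ≈ 0.2689.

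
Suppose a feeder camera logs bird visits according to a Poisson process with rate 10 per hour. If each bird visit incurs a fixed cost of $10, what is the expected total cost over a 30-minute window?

$50

E[N] = 10 × 0.5 = 5 (a 30-minute window = 0.5 hours); E[cost] = 5 × $10 = $50.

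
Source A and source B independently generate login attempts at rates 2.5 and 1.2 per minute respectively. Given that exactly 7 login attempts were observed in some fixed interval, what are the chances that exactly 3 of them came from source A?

0.1195

Given the total, each event is independently from source A with probability p = λ_A/(λ_A+λ_B) = 2.5/3.7 ≈ 0.6757.
So K ~ Binomial(7, 2.5/3.7): P(K = 3) = C(7,3) · (2.5/3.7)^3 · (1.2/3.7)^4 ≈ 0.1195.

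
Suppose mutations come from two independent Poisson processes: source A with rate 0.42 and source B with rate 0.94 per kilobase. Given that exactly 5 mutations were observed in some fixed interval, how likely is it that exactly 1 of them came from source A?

Given the total, each event is independently from source A with probability p = λ_A/(λ_A+λ_B) = 0.42/1.36 ≈ 0.3088.
So K ~ Binomial(5, 0.42/1.36): P(K = 1) = C(5,1) · (0.42/1.36)^1 · (0.94/1.36)^4 ≈ 0.3524.

0.3524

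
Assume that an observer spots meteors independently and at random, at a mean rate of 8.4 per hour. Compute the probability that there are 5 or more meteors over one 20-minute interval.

0.1523

Over the interval, μ = 8.4 × 1/3 = 2.8 (a 20-minute interval = 1/3 hours).
P(N ≥ 5) = 1 − P(N ≤ 4) = 1 − Σ_{j=0}^{4} e^(−μ) μ^j/j! ≈ 0.1523.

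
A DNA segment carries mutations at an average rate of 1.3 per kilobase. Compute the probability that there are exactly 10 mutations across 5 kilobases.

Over the interval, μ = 1.3 × 5 = 6.5 (5 kilobases).
P(N = 10) = e^(−μ) μ^10/10! = e^(−6.5) · 6.5^10/3628800 ≈ 0.0558.

0.0558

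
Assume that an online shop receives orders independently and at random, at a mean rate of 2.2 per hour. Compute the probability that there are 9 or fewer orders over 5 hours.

0.3405

Over the interval, μ = 2.2 × 5 = 11 (5 hours).
P(N ≤ 9) = Σ_{j=0}^{9} e^(−μ) μ^j/j! ≈ 0.3405.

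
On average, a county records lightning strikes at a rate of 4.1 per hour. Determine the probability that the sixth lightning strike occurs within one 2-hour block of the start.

Over the interval, μ = 4.1 × 2 = 8.2 (a 2-hour block = 2 hours).
The sixth arrival falls in the interval iff at least 6 events occur there: P(S_6 ≤ t) = P(N ≥ 6) = 1 − P(N ≤ 5) ≈ 0.8264.

0.8264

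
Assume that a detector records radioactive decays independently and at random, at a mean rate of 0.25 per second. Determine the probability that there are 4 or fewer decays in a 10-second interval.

0.8912

Over the interval, μ = 0.25 × 10 = 2.5 (a 10-second interval = 10 seconds).
P(N ≤ 4) = Σ_{j=0}^{4} e^(−μ) μ^j/j! ≈ 0.8912.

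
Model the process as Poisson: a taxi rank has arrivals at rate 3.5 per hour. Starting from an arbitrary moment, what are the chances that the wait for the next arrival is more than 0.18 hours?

0.5326

The wait for the next event is exponential with rate λ = 3.5 per hour.
P(T > 0.18) = e^(−λt) = e^(−3.5 × 0.18) = e^(−0.63) ≈ 0.5326.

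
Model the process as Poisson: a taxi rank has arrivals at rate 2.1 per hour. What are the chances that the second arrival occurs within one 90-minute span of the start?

0.8222

Over the interval, μ = 2.1 × 1.5 = 3.15 (a 90-minute span = 1.5 hours).
The second arrival falls in the interval iff at least 2 events occur there: P(S_2 ≤ t) = P(N ≥ 2) = 1 − P(N ≤ 1) ≈ 0.8222.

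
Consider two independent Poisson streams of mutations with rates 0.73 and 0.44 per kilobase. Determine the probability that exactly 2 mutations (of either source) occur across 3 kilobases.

0.1842

Independent Poisson processes superpose: combined rate λ = 0.73 + 0.44 = 1.17 per kilobase.
Over the interval, μ = 1.17 × 3 = 3.51 (3 kilobases).
P(N = 2) = e^(−3.51) · 3.51^2/2! ≈ 0.1842.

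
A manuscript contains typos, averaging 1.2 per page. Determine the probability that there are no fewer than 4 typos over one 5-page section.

0.8488

Over the interval, μ = 1.2 × 5 = 6 (a 5-page section = 5 pages).
P(N ≥ 4) = 1 − P(N ≤ 3) = 1 − Σ_{j=0}^{3} e^(−μ) μ^j/j! ≈ 0.8488.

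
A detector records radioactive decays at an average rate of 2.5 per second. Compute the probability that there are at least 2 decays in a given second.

0.7127

With mean μ = 2.5 per second,
P(N ≥ 2) = 1 − P(N ≤ 1) = 1 − Σ_{j=0}^{1} e^(−μ) μ^j/j! ≈ 0.7127.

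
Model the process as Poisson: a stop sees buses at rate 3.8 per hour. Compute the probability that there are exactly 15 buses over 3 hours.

Over the interval, μ = 3.8 × 3 = 11.4 (3 hours).
P(N = 15) = e^(−μ) μ^15/15! = e^(−11.4) · 11.4^15/1307674368000 ≈ 0.0611.

0.0611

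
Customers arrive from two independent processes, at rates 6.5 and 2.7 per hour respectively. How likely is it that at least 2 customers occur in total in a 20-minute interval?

Independent Poisson processes superpose: combined rate λ = 6.5 + 2.7 = 9.2 per hour.
Over the interval, μ = 9.2 × 1/3 ≈ 3.06667 (a 20-minute interval = 1/3 hours).
P(N ≥ 2) = 1 − P(N ≤ 1) ≈ 0.8106.

0.8106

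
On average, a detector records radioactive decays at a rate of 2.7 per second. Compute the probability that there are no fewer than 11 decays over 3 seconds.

0.1942

Over the interval, μ = 2.7 × 3 = 8.1 (3 seconds).
P(N ≥ 11) = 1 − P(N ≤ 10) = 1 − Σ_{j=0}^{10} e^(−μ) μ^j/j! ≈ 0.1942.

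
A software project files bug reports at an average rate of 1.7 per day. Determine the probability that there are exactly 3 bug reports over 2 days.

Over the interval, μ = 1.7 × 2 = 3.4 (2 days).
P(N = 3) = e^(−μ) μ^3/3! = e^(−3.4) · 3.4^3/6 ≈ 0.2186.

0.2186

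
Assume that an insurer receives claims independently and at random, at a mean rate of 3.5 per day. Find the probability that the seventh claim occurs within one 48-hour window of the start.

Over the interval, μ = 3.5 × 2 = 7 (a 48-hour window = 2 days).
The seventh arrival falls in the interval iff at least 7 events occur there: P(S_7 ≤ t) = P(N ≥ 7) = 1 − P(N ≤ 6) ≈ 0.5503.

0.5503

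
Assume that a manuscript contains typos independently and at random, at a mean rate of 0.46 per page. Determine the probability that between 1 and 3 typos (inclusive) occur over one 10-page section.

Over the interval, μ = 0.46 × 10 = 4.6 (a 10-page section = 10 pages).
P(1 ≤ N ≤ 3) = Σ_{j=1}^{3} e^(−4.6) · 4.6^j/j! ≈ 0.3157.

0.3157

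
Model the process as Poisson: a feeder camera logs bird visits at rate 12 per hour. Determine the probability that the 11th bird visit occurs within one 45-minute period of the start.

Over the interval, μ = 12 × 0.75 = 9 (a 45-minute period = 0.75 hours).
The 11th arrival falls in the interval iff at least 11 events occur there: P(S_11 ≤ t) = P(N ≥ 11) = 1 − P(N ≤ 10) ≈ 0.2940.

0.2940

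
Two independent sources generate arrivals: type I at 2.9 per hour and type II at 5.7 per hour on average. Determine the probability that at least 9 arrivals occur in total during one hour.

0.4906

Independent Poisson processes superpose: combined rate λ = 2.9 + 5.7 = 8.6 per hour.
So μ = 8.6.
P(N ≥ 9) = 1 − P(N ≤ 8) ≈ 0.4906.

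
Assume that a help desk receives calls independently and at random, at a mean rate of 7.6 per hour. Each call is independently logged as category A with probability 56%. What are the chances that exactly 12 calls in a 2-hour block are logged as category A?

Thinning: the calls that are logged as category A themselves form a Poisson process with rate 0.56 × 7.6 = 4.256 per hour.
Over the interval, μ = 4.256 × 2 = 8.512 (a 2-hour block = 2 hours).
P(N = 12) = e^(−8.512) · 8.512^12/12! ≈ 0.0607.

0.0607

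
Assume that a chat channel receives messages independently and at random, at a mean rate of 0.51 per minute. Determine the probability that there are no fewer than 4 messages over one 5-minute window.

Over the interval, μ = 0.51 × 5 = 2.55 (a 5-minute window = 5 minutes).
P(N ≥ 4) = 1 − P(N ≤ 3) = 1 − Σ_{j=0}^{3} e^(−μ) μ^j/j! ≈ 0.2532.

0.2532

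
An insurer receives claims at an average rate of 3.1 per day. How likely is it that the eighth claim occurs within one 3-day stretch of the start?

0.7100

Over the interval, μ = 3.1 × 3 = 9.3 (a 3-day stretch = 3 days).
The eighth arrival falls in the interval iff at least 8 events occur there: P(S_8 ≤ t) = P(N ≥ 8) = 1 − P(N ≤ 7) ≈ 0.7100.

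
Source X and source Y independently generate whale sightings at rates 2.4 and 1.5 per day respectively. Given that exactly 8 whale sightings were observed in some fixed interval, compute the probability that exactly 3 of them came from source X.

Given the total, each event is independently from source X with probability p = λ_X/(λ_X+λ_Y) = 2.4/3.9 ≈ 0.6154.
So K ~ Binomial(8, 2.4/3.9): P(K = 3) = C(8,3) · (2.4/3.9)^3 · (1.5/3.9)^5 ≈ 0.1098.

0.1098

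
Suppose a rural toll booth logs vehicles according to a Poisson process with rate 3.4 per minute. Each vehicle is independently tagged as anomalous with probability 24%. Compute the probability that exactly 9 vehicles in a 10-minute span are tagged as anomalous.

0.1264

Thinning: the vehicles that are tagged as anomalous themselves form a Poisson process with rate 0.24 × 3.4 = 0.816 per minute.
Over the interval, μ = 0.816 × 10 = 8.16 (a 10-minute span = 10 minutes).
P(N = 9) = e^(−8.16) · 8.16^9/9! ≈ 0.1264.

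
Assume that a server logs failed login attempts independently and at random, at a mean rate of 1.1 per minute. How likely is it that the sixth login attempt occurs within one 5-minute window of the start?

0.4711

Over the interval, μ = 1.1 × 5 = 5.5 (a 5-minute window = 5 minutes).
The sixth arrival falls in the interval iff at least 6 events occur there: P(S_6 ≤ t) = P(N ≥ 6) = 1 − P(N ≤ 5) ≈ 0.4711.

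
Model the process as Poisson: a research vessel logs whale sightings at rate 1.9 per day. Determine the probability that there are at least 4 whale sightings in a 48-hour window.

0.5265

Over the interval, μ = 1.9 × 2 = 3.8 (a 48-hour window = 2 days).
P(N ≥ 4) = 1 − P(N ≤ 3) = 1 − Σ_{j=0}^{3} e^(−μ) μ^j/j! ≈ 0.5265.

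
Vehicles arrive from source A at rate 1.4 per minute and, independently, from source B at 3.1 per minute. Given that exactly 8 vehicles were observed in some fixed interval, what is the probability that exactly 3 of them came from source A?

0.2616

Given the total, each event is independently from source A with probability p = λ_A/(λ_A+λ_B) = 1.4/4.5 ≈ 0.3111.
So K ~ Binomial(8, 1.4/4.5): P(K = 3) = C(8,3) · (1.4/4.5)^3 · (3.1/4.5)^5 ≈ 0.2616.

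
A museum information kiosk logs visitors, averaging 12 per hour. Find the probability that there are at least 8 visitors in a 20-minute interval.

Over the interval, μ = 12 × 1/3 = 4 (a 20-minute interval = 1/3 hours).
P(N ≥ 8) = 1 − P(N ≤ 7) = 1 − Σ_{j=0}^{7} e^(−μ) μ^j/j! ≈ 0.0511.

0.0511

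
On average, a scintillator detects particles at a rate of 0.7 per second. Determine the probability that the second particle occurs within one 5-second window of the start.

0.8641

Over the interval, μ = 0.7 × 5 = 3.5 (a 5-second window = 5 seconds).
The second arrival falls in the interval iff at least 2 events occur there: P(S_2 ≤ t) = P(N ≥ 2) = 1 − P(N ≤ 1) ≈ 0.8641.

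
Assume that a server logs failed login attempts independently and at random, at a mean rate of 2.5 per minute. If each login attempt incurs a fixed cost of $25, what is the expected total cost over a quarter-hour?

E[N] = 2.5 × 15 = 37.5 (a quarter-hour = 15 minutes); E[cost] = 37.5 × $25 = $937.5.

$937.5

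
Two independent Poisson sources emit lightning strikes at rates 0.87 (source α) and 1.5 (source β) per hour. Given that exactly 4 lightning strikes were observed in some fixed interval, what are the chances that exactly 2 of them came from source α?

Given the total, each event is independently from source α with probability p = λ_α/(λ_α+λ_β) = 0.87/2.37 ≈ 0.3671.
So K ~ Binomial(4, 0.87/2.37): P(K = 2) = C(4,2) · (0.87/2.37)^2 · (1.5/2.37)^2 ≈ 0.3239.

0.3239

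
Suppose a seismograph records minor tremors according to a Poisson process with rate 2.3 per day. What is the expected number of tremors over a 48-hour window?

4.6

E[N] = λt = 2.3 × 2 = 4.6 (a 48-hour window = 2 days).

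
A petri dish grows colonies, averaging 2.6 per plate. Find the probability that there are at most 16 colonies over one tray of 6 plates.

Over the interval, μ = 2.6 × 6 = 15.6 (a tray of 6 plates = 6 plates).
P(N ≤ 16) = Σ_{j=0}^{16} e^(−μ) μ^j/j! ≈ 0.6056.

0.6056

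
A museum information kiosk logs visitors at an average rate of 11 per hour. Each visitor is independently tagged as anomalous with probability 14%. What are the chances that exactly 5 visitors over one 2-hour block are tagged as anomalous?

0.1062

Thinning: the visitors that are tagged as anomalous themselves form a Poisson process with rate 0.14 × 11 = 1.54 per hour.
Over the interval, μ = 1.54 × 2 = 3.08 (a 2-hour block = 2 hours).
P(N = 5) = e^(−3.08) · 3.08^5/5! ≈ 0.1062.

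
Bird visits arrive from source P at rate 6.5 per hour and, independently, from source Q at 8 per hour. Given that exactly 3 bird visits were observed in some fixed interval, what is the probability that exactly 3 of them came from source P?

0.0901

Given the total, each event is independently from source P with probability p = λ_P/(λ_P+λ_Q) = 6.5/14.5 ≈ 0.4483.
So K ~ Binomial(3, 6.5/14.5): P(K = 3) = C(3,3) · (6.5/14.5)^3 · (8/14.5)^0 ≈ 0.0901.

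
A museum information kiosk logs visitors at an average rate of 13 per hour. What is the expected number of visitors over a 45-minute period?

9.75

E[N] = λt = 13 × 0.75 = 9.75 (a 45-minute period = 0.75 hours).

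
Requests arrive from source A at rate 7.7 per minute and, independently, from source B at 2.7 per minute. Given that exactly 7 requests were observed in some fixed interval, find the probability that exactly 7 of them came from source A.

0.1220

Given the total, each event is independently from source A with probability p = λ_A/(λ_A+λ_B) = 7.7/10.4 ≈ 0.7404.
So K ~ Binomial(7, 7.7/10.4): P(K = 7) = C(7,7) · (7.7/10.4)^7 · (2.7/10.4)^0 ≈ 0.1220.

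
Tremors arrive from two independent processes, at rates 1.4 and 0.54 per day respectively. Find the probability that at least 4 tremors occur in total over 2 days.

0.5427

Independent Poisson processes superpose: combined rate λ = 1.4 + 0.54 = 1.94 per day.
Over the interval, μ = 1.94 × 2 = 3.88 (2 days).
P(N ≥ 4) = 1 − P(N ≤ 3) ≈ 0.5427.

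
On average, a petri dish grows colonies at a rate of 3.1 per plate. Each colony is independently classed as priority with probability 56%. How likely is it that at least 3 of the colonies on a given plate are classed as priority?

0.2523

Thinning: the colonies that are classed as priority themselves form a Poisson process with rate 0.56 × 3.1 = 1.736 per plate.
So μ = 1.736.
P(N ≥ 3) = 1 − P(N ≤ 2) ≈ 0.2523.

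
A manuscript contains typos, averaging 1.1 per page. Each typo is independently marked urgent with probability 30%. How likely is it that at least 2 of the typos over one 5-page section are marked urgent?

0.4911

Thinning: the typos that are marked urgent themselves form a Poisson process with rate 0.3 × 1.1 = 0.33 per page.
Over the interval, μ = 0.33 × 5 = 1.65 (a 5-page section = 5 pages).
P(N ≥ 2) = 1 − P(N ≤ 1) ≈ 0.4911.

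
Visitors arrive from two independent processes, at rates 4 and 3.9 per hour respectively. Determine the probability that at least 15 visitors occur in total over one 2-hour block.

Independent Poisson processes superpose: combined rate λ = 4 + 3.9 = 7.9 per hour.
Over the interval, μ = 7.9 × 2 = 15.8 (a 2-hour block = 2 hours).
P(N ≥ 15) = 1 − P(N ≤ 14) ≈ 0.6136.

0.6136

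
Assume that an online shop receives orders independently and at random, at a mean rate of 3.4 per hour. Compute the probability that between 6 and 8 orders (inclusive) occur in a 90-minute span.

Over the interval, μ = 3.4 × 1.5 = 5.1 (a 90-minute span = 1.5 hours).
P(6 ≤ N ≤ 8) = Σ_{j=6}^{8} e^(−5.1) · 5.1^j/j! ≈ 0.3268.

0.3268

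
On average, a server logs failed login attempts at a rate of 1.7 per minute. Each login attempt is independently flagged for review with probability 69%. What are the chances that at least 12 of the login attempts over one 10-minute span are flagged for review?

Thinning: the login attempts that are flagged for review themselves form a Poisson process with rate 0.69 × 1.7 = 1.173 per minute.
Over the interval, μ = 1.173 × 10 = 11.73 (a 10-minute span = 10 minutes).
P(N ≥ 12) = 1 − P(N ≤ 11) ≈ 0.5072.

0.5072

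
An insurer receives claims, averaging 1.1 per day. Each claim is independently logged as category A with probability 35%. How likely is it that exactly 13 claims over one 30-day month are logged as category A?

0.1007

Thinning: the claims that are logged as category A themselves form a Poisson process with rate 0.35 × 1.1 = 0.385 per day.
Over the interval, μ = 0.385 × 30 = 11.55 (a 30-day month = 30 days).
P(N = 13) = e^(−11.55) · 11.55^13/13! ≈ 0.1007.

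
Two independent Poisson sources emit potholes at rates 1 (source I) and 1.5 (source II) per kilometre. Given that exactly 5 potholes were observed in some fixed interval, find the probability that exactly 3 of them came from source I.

0.2304

Given the total, each event is independently from source I with probability p = λ_I/(λ_I+λ_II) = 1/2.5 = 0.4000.
So K ~ Binomial(5, 1/2.5): P(K = 3) = C(5,3) · (1/2.5)^3 · (1.5/2.5)^2 ≈ 0.2304.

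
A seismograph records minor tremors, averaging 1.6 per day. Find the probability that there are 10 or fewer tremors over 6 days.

0.6329

Over the interval, μ = 1.6 × 6 = 9.6 (6 days).
P(N ≤ 10) = Σ_{j=0}^{10} e^(−μ) μ^j/j! ≈ 0.6329.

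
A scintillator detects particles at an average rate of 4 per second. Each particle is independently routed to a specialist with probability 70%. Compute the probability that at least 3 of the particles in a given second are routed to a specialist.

Thinning: the particles that are routed to a specialist themselves form a Poisson process with rate 0.7 × 4 = 2.8 per second.
So μ = 2.8.
P(N ≥ 3) = 1 − P(N ≤ 2) ≈ 0.5305.

0.5305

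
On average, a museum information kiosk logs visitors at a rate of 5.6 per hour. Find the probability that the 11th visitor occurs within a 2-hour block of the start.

0.5638

Over the interval, μ = 5.6 × 2 = 11.2 (a 2-hour block = 2 hours).
The 11th arrival falls in the interval iff at least 11 events occur there: P(S_11 ≤ t) = P(N ≥ 11) = 1 − P(N ≤ 10) ≈ 0.5638.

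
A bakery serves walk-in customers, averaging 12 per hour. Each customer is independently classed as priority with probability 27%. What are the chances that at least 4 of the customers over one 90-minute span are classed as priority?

Thinning: the customers that are classed as priority themselves form a Poisson process with rate 0.27 × 12 = 3.24 per hour.
Over the interval, μ = 3.24 × 1.5 = 4.86 (a 90-minute span = 1.5 hours).
P(N ≥ 4) = 1 − P(N ≤ 3) ≈ 0.7148.

0.7148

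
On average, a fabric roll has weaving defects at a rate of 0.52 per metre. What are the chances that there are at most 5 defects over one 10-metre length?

0.5809

Over the interval, μ = 0.52 × 10 = 5.2 (a 10-metre length = 10 metres).
P(N ≤ 5) = Σ_{j=0}^{5} e^(−μ) μ^j/j! ≈ 0.5809.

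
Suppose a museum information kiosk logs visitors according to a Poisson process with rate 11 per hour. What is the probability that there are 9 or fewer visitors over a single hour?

With mean μ = 11 per hour,
P(N ≤ 9) = Σ_{j=0}^{9} e^(−μ) μ^j/j! ≈ 0.3405.

0.3405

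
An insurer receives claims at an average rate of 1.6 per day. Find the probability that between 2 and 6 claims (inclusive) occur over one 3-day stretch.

0.7431

Over the interval, μ = 1.6 × 3 = 4.8 (a 3-day stretch = 3 days).
P(2 ≤ N ≤ 6) = Σ_{j=2}^{6} e^(−4.8) · 4.8^j/j! ≈ 0.7431.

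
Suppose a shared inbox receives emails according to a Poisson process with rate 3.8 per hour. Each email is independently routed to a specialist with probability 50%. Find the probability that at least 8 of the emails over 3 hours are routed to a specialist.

0.2159

Thinning: the emails that are routed to a specialist themselves form a Poisson process with rate 0.5 × 3.8 = 1.9 per hour.
Over the interval, μ = 1.9 × 3 = 5.7 (3 hours).
P(N ≥ 8) = 1 − P(N ≤ 7) ≈ 0.2159.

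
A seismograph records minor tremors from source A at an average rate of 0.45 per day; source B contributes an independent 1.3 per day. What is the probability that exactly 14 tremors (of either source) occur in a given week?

Independent Poisson processes superpose: combined rate λ = 0.45 + 1.3 = 1.75 per day.
Over the interval, μ = 1.75 × 7 = 12.25 (a week = 7 days).
P(N = 14) = e^(−12.25) · 12.25^14/14! ≈ 0.0941.

0.0941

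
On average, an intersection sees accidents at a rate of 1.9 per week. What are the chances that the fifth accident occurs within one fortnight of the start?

Over the interval, μ = 1.9 × 2 = 3.8 (a fortnight = 2 weeks).
The fifth arrival falls in the interval iff at least 5 events occur there: P(S_5 ≤ t) = P(N ≥ 5) = 1 − P(N ≤ 4) ≈ 0.3322.

0.3322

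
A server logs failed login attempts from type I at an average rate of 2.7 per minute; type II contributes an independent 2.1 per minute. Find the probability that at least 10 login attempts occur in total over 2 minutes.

Independent Poisson processes superpose: combined rate λ = 2.7 + 2.1 = 4.8 per minute.
Over the interval, μ = 4.8 × 2 = 9.6 (2 minutes).
P(N ≥ 10) = 1 − P(N ≤ 9) ≈ 0.4911.

0.4911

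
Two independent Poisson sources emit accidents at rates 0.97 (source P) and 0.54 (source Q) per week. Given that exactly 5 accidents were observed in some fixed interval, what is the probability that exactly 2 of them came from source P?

Given the total, each event is independently from source P with probability p = λ_P/(λ_P+λ_Q) = 0.97/1.51 ≈ 0.6424.
So K ~ Binomial(5, 0.97/1.51): P(K = 2) = C(5,2) · (0.97/1.51)^2 · (0.54/1.51)^3 ≈ 0.1887.

0.1887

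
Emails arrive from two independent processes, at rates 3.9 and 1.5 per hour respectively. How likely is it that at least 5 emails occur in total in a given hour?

Independent Poisson processes superpose: combined rate λ = 3.9 + 1.5 = 5.4 per hour.
So μ = 5.4.
P(N ≥ 5) = 1 − P(N ≤ 4) ≈ 0.6267.

0.6267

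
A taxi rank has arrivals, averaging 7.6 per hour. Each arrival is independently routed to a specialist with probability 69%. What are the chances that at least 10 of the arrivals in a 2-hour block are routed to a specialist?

Thinning: the arrivals that are routed to a specialist themselves form a Poisson process with rate 0.69 × 7.6 = 5.244 per hour.
Over the interval, μ = 5.244 × 2 = 10.488 (a 2-hour block = 2 hours).
P(N ≥ 10) = 1 − P(N ≤ 9) ≈ 0.6015.

0.6015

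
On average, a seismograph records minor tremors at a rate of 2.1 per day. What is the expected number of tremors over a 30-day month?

E[N] = λt = 2.1 × 30 = 63 (a 30-day month = 30 days).

63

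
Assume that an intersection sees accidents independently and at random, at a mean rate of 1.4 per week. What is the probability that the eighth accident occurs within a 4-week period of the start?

Over the interval, μ = 1.4 × 4 = 5.6 (a 4-week period = 4 weeks).
The eighth arrival falls in the interval iff at least 8 events occur there: P(S_8 ≤ t) = P(N ≥ 8) = 1 − P(N ≤ 7) ≈ 0.2030.

0.2030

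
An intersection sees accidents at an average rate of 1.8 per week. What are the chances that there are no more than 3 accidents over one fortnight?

0.5152

Over the interval, μ = 1.8 × 2 = 3.6 (a fortnight = 2 weeks).
P(N ≤ 3) = Σ_{j=0}^{3} e^(−μ) μ^j/j! ≈ 0.5152.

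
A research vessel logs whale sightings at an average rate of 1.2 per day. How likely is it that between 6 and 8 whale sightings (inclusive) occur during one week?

Over the interval, μ = 1.2 × 7 = 8.4 (a week = 7 days).
P(6 ≤ N ≤ 8) = Σ_{j=6}^{8} e^(−8.4) · 8.4^j/j! ≈ 0.3796.

0.3796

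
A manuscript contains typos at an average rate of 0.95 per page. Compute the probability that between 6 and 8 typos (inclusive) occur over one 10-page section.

Over the interval, μ = 0.95 × 10 = 9.5 (a 10-page section = 10 pages).
P(6 ≤ N ≤ 8) = Σ_{j=6}^{8} e^(−9.5) · 9.5^j/j! ≈ 0.3033.

0.3033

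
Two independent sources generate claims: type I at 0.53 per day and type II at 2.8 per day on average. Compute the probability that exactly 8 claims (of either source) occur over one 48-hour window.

0.1230

Independent Poisson processes superpose: combined rate λ = 0.53 + 2.8 = 3.33 per day.
Over the interval, μ = 3.33 × 2 = 6.66 (a 48-hour window = 2 days).
P(N = 8) = e^(−6.66) · 6.66^8/8! ≈ 0.1230.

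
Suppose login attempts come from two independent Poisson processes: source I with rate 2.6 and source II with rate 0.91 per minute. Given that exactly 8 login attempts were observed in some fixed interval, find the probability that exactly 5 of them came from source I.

Given the total, each event is independently from source I with probability p = λ_I/(λ_I+λ_II) = 2.6/3.51 ≈ 0.7407.
So K ~ Binomial(8, 2.6/3.51): P(K = 5) = C(8,5) · (2.6/3.51)^5 · (0.91/3.51)^3 ≈ 0.2176.

0.2176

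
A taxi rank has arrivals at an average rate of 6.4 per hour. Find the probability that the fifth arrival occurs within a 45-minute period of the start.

0.5237

Over the interval, μ = 6.4 × 0.75 = 4.8 (a 45-minute period = 0.75 hours).
The fifth arrival falls in the interval iff at least 5 events occur there: P(S_5 ≤ t) = P(N ≥ 5) = 1 − P(N ≤ 4) ≈ 0.5237.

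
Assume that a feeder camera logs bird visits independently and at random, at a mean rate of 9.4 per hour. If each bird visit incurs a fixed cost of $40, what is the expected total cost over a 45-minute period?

E[N] = 9.4 × 0.75 = 7.05 (a 45-minute period = 0.75 hours); E[cost] = 7.05 × $40 = $282.

$282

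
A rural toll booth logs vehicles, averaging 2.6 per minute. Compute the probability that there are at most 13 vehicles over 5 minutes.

0.5730

Over the interval, μ = 2.6 × 5 = 13 (5 minutes).
P(N ≤ 13) = Σ_{j=0}^{13} e^(−μ) μ^j/j! ≈ 0.5730.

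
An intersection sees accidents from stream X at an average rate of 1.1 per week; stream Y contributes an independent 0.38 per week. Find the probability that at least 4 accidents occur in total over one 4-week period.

0.8415

Independent Poisson processes superpose: combined rate λ = 1.1 + 0.38 = 1.48 per week.
Over the interval, μ = 1.48 × 4 = 5.92 (a 4-week period = 4 weeks).
P(N ≥ 4) = 1 − P(N ≤ 3) ≈ 0.8415.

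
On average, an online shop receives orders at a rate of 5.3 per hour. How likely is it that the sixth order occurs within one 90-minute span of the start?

Over the interval, μ = 5.3 × 1.5 = 7.95 (a 90-minute span = 1.5 hours).
The sixth arrival falls in the interval iff at least 6 events occur there: P(S_6 ≤ t) = P(N ≥ 6) = 1 − P(N ≤ 5) ≈ 0.8041.

0.8041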